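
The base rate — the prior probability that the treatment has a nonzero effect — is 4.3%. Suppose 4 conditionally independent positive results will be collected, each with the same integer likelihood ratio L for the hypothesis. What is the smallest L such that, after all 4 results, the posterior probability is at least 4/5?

4

Prior odds = 0.043/0.957 = 43/957.
Target odds = 0.8/0.2 = 4.
Need L⁴ ≥ 4 ÷ (43/957) = 3828/43.
3⁴ = 81 < 3828/43 ≤ 256 = 4⁴, so L = 4.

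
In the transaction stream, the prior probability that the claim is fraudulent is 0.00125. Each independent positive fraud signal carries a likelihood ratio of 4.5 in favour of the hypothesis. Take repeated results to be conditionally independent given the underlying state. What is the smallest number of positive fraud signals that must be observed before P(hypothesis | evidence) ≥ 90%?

6

Prior odds = 0.00125/0.99875 = 1/799.
Likelihood ratio per positive fraud signal = 4.5.
Target odds: 0.9 ÷ 0.1 = 9.
Need (1/799) × 4.5ⁿ ≥ 9, i.e. 4.5ⁿ ≥ 7191.
4.5⁵ = 1845.28125 falls short of 7191 but 4.5⁶ = 8303.765625 reaches it, so n = 6.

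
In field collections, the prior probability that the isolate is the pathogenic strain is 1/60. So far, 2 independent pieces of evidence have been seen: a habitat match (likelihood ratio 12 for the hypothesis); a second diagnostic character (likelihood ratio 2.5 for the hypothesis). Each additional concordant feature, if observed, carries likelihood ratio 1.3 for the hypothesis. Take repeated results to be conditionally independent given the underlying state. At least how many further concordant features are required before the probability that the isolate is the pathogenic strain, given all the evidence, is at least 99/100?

Prior odds = (1/60)/(59/60) = 1/59.
Combined Bayes factor of the evidence already in hand = 12 × 2.5 = 30.
Odds after that evidence = (1/59) × 30 = 30/59.
Target odds = 0.99/0.01 = 99.
Need 1.3ⁿ ≥ 99 ÷ (30/59) = 194.7.
1.3²⁰ ≈190.05 falls short of 194.7 but 1.3²¹ ≈247.065 reaches it, so n = 21.

21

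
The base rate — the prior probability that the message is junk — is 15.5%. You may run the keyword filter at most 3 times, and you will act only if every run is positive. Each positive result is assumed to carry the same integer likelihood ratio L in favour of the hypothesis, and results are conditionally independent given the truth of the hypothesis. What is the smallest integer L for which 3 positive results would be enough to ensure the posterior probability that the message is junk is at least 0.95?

5

Prior odds = 0.155/0.845 = 31/169.
Target odds = 0.95/0.05 = 19.
Need L³ ≥ 19 ÷ (31/169) = 3211/31.
4³ = 64 < 3211/31 ≤ 125 = 5³, so L = 5.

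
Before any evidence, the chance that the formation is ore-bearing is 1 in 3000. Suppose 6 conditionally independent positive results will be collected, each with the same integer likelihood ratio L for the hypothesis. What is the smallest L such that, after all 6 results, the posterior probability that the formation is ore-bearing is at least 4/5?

5

Prior odds = (1/3000)/(2999/3000) = 1/2999.
Target odds = 0.8/0.2 = 4.
Need L⁶ ≥ 4 ÷ (1/2999) = 11996.
4⁶ = 4096 < 11996 ≤ 15625 = 5⁶, so L = 5.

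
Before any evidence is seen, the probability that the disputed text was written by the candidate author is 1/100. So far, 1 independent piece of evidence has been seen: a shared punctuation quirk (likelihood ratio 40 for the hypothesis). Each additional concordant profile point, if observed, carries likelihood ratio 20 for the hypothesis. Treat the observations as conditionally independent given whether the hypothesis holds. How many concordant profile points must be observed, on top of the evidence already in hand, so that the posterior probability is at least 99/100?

2

Prior odds = 0.01/0.99 = 1/99.
Bayes factor of the evidence already in hand = 40.
Odds after that evidence = (1/99) × 40 = 40/99.
Target odds = 0.99/0.01 = 99.
Need 20ⁿ ≥ 99 ÷ (40/99) = 245.025.
20¹ = 20 falls short of 245.025 but 20² = 400 reaches it, so n = 2.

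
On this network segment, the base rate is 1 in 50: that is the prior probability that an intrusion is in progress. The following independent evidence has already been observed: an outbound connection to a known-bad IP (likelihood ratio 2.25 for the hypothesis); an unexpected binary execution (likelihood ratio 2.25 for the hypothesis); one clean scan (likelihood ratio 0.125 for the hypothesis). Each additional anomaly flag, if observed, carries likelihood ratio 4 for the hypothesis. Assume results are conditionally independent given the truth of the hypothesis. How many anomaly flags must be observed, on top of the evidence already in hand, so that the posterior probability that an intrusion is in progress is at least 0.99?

Prior odds = 0.02/0.98 = 1/49.
Combined Bayes factor of the evidence already in hand = 2.25 × 2.25 × 0.125 = 0.6328125.
Odds after that evidence = (1/49) × 0.6328125 = 81/6272.
Target odds = 0.99/0.01 = 99.
Need 4ⁿ ≥ 99 ÷ (81/6272) = 68992/9.
4⁶ = 4096 falls short of 68992/9 but 4⁷ = 16384 reaches it, so n = 7.

7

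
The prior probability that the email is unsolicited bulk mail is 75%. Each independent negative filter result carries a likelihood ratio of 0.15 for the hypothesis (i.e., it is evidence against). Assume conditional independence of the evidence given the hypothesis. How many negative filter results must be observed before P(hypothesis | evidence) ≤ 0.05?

3

Prior odds: 0.75 ÷ 0.25 = 3.
Likelihood ratio per negative filter result = 0.15.
Target posterior odds = 0.05/0.95 = 1/19.
Require 0.15ⁿ ≤ 1/19 ÷ 3 = 1/57.
0.15² = 0.0225 is still above 1/57 but 0.15³ = 0.003375 is at or below it, so n = 3.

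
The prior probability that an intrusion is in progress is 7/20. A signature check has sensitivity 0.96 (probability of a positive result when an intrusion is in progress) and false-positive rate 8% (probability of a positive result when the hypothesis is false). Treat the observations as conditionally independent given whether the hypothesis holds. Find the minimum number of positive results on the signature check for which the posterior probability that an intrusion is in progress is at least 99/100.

3

Prior odds: 0.35 ÷ 0.65 = 7/13.
Likelihood ratio of a positive result = 0.96/0.08 = 12.
Target posterior odds = 0.99/0.01 = 99.
Need (7/13) × 12ⁿ ≥ 99, i.e. 12ⁿ ≥ 1287/7.
12² = 144 falls short of 1287/7 but 12³ = 1728 reaches it, so n = 3.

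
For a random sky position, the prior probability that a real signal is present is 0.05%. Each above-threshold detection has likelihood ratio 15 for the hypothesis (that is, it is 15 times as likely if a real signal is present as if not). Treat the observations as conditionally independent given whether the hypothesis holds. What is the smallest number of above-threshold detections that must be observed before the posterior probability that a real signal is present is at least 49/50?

Prior odds = 0.0005/0.9995 = 1/1999.
Likelihood ratio per above-threshold detection = 15.
Target posterior odds = 0.98/0.02 = 49.
Need (1/1999) × 15ⁿ ≥ 49, i.e. 15ⁿ ≥ 97951.
15⁴ = 50625 falls short of 97951 but 15⁵ = 759375 reaches it, so n = 5.

5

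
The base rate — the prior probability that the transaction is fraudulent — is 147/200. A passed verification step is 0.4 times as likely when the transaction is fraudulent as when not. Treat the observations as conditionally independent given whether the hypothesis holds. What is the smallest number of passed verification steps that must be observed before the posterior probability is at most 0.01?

Prior odds = 0.735/0.265 = 147/53.
Likelihood ratio per passed verification step = 0.4.
Target posterior odds = 0.01/0.99 = 1/99.
Need (147/53) × 0.4ⁿ ≤ 1/99, i.e. 0.4ⁿ ≤ 53/14553.
0.4⁶ = 64/15625 is still above 53/14553 but 0.4⁷ = 128/78125 is at or below it, so n = 7.

7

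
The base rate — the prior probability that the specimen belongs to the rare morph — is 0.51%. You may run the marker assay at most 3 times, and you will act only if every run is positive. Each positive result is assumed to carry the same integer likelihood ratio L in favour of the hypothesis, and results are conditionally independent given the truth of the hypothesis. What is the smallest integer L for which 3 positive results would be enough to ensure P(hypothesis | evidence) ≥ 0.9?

Prior odds = 0.0051/0.9949 = 51/9949.
Target odds = 0.9/0.1 = 9.
Need L³ ≥ 9 ÷ (51/9949) = 29847/17.
12³ = 1728 < 29847/17 ≤ 2197 = 13³, so L = 13.

13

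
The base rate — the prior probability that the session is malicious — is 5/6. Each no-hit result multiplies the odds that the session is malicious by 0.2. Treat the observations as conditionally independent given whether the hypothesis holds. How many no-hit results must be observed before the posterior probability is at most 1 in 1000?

6

Prior odds = (5/6)/(1/6) = 5.
Likelihood ratio per no-hit result = 0.2.
Target odds: 0.001 ÷ 0.999 = 1/999.
Need 5 × 0.2ⁿ ≤ 1/999, i.e. 0.2ⁿ ≤ 1/4995.
0.2⁵ = 0.00032 is still above 1/4995 but 0.2⁶ = 1/15625 is at or below it, so n = 6.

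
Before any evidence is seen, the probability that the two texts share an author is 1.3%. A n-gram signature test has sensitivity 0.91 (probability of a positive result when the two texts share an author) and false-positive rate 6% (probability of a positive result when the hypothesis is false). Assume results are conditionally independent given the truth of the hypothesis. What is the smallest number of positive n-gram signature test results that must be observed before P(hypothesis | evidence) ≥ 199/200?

Prior odds = 0.013/0.987 = 13/987.
Likelihood ratio of a positive result = 0.91/0.06 = 91/6.
Target odds: 0.995 ÷ 0.005 = 199.
Require (91/6)ⁿ ≥ 199 ÷ (13/987) = 196413/13.
(91/6)³ = 753571/216 falls short of 196413/13 but (91/6)⁴ = 68574961/1296 reaches it, so n = 4.

4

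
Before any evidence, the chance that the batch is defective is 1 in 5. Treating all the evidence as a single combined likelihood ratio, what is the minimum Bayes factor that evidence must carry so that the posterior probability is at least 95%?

Prior odds = 0.2/0.8 = 0.25.
Target odds = 0.95/0.05 = 19.
Required Bayes factor = 19 ÷ 0.25 = 76.

76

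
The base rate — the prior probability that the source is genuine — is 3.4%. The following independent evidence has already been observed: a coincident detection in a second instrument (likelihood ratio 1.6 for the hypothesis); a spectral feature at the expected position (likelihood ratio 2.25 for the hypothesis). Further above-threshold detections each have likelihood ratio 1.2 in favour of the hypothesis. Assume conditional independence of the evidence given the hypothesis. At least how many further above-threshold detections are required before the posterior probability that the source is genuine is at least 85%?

21

Prior odds = 0.034/0.966 = 17/483.
Combined Bayes factor of the evidence already in hand = 1.6 × 2.25 = 3.6.
Odds after that evidence = (17/483) × 3.6 = 102/805.
Target odds = 0.85/0.15 = 17/3.
Need 1.2ⁿ ≥ 17/3 ÷ (102/805) = 805/18.
1.2²⁰ ≈38.3376 falls short of 805/18 but 1.2²¹ ≈46.0051 reaches it, so n = 21.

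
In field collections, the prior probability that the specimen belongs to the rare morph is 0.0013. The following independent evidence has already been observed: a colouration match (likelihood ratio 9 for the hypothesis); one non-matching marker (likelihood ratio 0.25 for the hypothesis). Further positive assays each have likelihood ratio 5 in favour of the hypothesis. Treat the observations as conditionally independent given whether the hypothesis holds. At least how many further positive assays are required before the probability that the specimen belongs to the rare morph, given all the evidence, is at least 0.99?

7

Prior odds = 0.0013/0.9987 = 13/9987.
Combined Bayes factor of the evidence already in hand = 9 × 0.25 = 2.25.
Odds after that evidence = (13/9987) × 2.25 = 39/13316.
Target odds = 0.99/0.01 = 99.
Need 5ⁿ ≥ 99 ÷ (39/13316) = 439428/13.
5⁶ = 15625 falls short of 439428/13 but 5⁷ = 78125 reaches it, so n = 7.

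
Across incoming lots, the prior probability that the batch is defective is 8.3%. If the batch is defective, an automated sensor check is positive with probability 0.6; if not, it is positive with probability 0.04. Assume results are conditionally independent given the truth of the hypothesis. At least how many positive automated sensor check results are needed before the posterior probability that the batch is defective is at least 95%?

2

Prior odds: 0.083 ÷ 0.917 = 83/917.
Likelihood ratio of a positive = 0.6/0.04 = 15.
Target posterior odds = 0.95/0.05 = 19.
Require 15ⁿ ≥ 19 ÷ (83/917) = 17423/83.
15¹ = 15 falls short of 17423/83 but 15² = 225 reaches it, so n = 2.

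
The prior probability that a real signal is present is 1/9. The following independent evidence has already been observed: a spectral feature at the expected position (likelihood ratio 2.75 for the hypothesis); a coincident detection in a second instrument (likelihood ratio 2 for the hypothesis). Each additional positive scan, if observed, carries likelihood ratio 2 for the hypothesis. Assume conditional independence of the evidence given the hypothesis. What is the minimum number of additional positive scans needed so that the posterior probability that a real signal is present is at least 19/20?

5

Prior odds = (1/9)/(8/9) = 0.125.
Combined Bayes factor of the evidence already in hand = 2.75 × 2 = 5.5.
Odds after that evidence = 0.125 × 5.5 = 0.6875.
Target odds = 0.95/0.05 = 19.
Need 2ⁿ ≥ 19 ÷ 0.6875 = 304/11.
2⁴ = 16 falls short of 304/11 but 2⁵ = 32 reaches it, so n = 5.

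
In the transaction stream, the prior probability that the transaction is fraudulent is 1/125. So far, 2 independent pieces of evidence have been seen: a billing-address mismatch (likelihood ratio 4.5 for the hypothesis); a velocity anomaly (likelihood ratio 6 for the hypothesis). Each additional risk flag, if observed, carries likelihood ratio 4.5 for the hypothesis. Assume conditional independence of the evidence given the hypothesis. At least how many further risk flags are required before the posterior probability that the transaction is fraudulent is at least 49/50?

Prior odds = 0.008/0.992 = 1/124.
Combined Bayes factor of the evidence already in hand = 4.5 × 6 = 27.
Odds after that evidence = (1/124) × 27 = 27/124.
Target odds = 0.98/0.02 = 49.
Need 4.5ⁿ ≥ 49 ÷ (27/124) = 6076/27.
4.5³ = 91.125 falls short of 6076/27 but 4.5⁴ = 410.0625 reaches it, so n = 4.

4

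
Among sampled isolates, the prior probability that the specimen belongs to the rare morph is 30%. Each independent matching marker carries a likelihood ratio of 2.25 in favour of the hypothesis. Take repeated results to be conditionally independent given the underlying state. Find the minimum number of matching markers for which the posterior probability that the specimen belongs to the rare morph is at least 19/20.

Prior odds = 0.3/0.7 = 3/7.
Likelihood ratio per matching marker = 2.25.
Target posterior odds = 0.95/0.05 = 19.
Need (3/7) × 2.25ⁿ ≥ 19, i.e. 2.25ⁿ ≥ 133/3.
2.25⁴ = 25.62890625 falls short of 133/3 but 2.25⁵ = 59049/1024 reaches it, so n = 5.

5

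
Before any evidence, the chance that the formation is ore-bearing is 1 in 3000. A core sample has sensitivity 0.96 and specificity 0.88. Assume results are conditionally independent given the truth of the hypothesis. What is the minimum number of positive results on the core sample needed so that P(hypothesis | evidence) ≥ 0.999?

Prior odds = (1/3000)/(2999/3000) = 1/2999.
False-positive rate = 1 − 0.88 = 0.12; likelihood ratio of a positive = 0.96/0.12 = 8.
Target odds: 0.999 ÷ 0.001 = 999.
Require 8ⁿ ≥ 999 ÷ (1/2999) = 2996001.
8⁷ = 2097152 falls short of 2996001 but 8⁸ = 16777216 reaches it, so n = 8.

8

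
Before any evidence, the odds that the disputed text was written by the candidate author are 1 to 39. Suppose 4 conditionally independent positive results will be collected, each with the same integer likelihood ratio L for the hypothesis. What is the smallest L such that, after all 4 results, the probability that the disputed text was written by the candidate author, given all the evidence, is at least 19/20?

6

Prior odds = 1/39.
Target odds = 0.95/0.05 = 19.
Need L⁴ ≥ 19 ÷ (1/39) = 741.
5⁴ = 625 < 741 ≤ 1296 = 6⁴, so L = 6.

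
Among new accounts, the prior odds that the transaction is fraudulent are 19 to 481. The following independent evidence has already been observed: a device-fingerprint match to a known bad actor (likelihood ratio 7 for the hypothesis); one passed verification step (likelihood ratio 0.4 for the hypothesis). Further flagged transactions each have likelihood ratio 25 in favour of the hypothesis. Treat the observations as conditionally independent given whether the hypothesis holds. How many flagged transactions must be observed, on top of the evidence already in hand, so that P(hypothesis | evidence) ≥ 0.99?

Prior odds = 19/481.
Combined Bayes factor of the evidence already in hand = 7 × 0.4 = 2.8.
Odds after that evidence = (19/481) × 2.8 = 266/2405.
Target odds = 0.99/0.01 = 99.
Need 25ⁿ ≥ 99 ÷ (266/2405) = 238095/266.
25² = 625 falls short of 238095/266 but 25³ = 15625 reaches it, so n = 3.

3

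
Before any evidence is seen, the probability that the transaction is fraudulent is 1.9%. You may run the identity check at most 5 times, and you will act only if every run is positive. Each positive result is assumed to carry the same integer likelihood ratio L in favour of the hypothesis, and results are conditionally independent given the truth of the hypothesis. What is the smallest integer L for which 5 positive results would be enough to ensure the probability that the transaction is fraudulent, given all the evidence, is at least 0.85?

4

Prior odds = 0.019/0.981 = 19/981.
Target odds = 0.85/0.15 = 17/3.
Need L⁵ ≥ 17/3 ÷ (19/981) = 5559/19.
3⁵ = 243 < 5559/19 ≤ 1024 = 4⁵, so L = 4.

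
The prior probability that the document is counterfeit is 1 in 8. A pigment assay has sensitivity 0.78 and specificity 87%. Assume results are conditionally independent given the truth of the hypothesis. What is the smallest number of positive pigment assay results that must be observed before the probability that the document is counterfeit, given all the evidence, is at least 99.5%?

5

Prior odds: 0.125 ÷ 0.875 = 1/7.
False-positive rate = 1 − 0.87 = 0.13; likelihood ratio of a positive = 0.78/0.13 = 6.
Target posterior odds = 0.995/0.005 = 199.
Require 6ⁿ ≥ 199 ÷ (1/7) = 1393.
6⁴ = 1296 falls short of 1393 but 6⁵ = 7776 reaches it, so n = 5.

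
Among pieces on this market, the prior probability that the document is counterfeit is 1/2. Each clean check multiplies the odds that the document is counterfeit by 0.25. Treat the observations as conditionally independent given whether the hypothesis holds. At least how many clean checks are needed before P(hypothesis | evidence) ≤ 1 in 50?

Prior odds: 0.5 ÷ 0.5 = 1.
Likelihood ratio per clean check = 0.25.
Target odds: 0.02 ÷ 0.98 = 1/49.
Require 0.25ⁿ ≤ 1/49 ÷ 1 = 1/49.
0.25² = 0.0625 is still above 1/49 but 0.25³ = 0.015625 is at or below it, so n = 3.

3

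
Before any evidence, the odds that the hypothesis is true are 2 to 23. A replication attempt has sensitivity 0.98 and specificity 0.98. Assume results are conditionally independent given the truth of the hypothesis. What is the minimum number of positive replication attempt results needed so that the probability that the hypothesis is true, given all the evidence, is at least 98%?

Prior odds = 2/23.
False-positive rate = 1 − 0.98 = 0.02; likelihood ratio of a positive = 0.98/0.02 = 49.
Target odds: 0.98 ÷ 0.02 = 49.
Need (2/23) × 49ⁿ ≥ 49, i.e. 49ⁿ ≥ 563.5.
49¹ = 49 falls short of 563.5 but 49² = 2401 reaches it, so n = 2.

2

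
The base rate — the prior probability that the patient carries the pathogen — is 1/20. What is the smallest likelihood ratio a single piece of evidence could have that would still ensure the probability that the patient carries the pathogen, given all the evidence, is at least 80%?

76

Prior odds = 0.05/0.95 = 1/19.
Target odds = 0.8/0.2 = 4.
Required Bayes factor = 4 ÷ (1/19) = 76.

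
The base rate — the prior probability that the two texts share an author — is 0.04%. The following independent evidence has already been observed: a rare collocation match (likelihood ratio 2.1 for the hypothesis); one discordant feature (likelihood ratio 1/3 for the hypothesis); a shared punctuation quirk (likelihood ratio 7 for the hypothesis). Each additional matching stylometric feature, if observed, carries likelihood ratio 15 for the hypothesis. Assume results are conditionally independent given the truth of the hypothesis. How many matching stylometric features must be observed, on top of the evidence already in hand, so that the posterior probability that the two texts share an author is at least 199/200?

5

Prior odds = 0.0004/0.9996 = 1/2499.
Combined Bayes factor of the evidence already in hand = 2.1 × (1/3) × 7 = 4.9.
Odds after that evidence = (1/2499) × 4.9 = 1/510.
Target odds = 0.995/0.005 = 199.
Need 15ⁿ ≥ 199 ÷ (1/510) = 101490.
15⁴ = 50625 falls short of 101490 but 15⁵ = 759375 reaches it, so n = 5.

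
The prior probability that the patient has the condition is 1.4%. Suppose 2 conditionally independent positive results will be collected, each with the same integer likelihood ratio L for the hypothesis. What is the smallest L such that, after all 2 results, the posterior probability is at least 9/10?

Prior odds = 0.014/0.986 = 7/493.
Target odds = 0.9/0.1 = 9.
Need L² ≥ 9 ÷ (7/493) = 4437/7.
25² = 625 < 4437/7 ≤ 676 = 26², so L = 26.

26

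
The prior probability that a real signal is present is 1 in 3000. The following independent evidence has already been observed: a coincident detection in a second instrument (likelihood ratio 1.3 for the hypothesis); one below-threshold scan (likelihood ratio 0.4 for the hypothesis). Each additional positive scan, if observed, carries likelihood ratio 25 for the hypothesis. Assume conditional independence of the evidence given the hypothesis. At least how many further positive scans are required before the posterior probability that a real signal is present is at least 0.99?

Prior odds = (1/3000)/(2999/3000) = 1/2999.
Combined Bayes factor of the evidence already in hand = 1.3 × 0.4 = 0.52.
Odds after that evidence = (1/2999) × 0.52 = 13/74975.
Target odds = 0.99/0.01 = 99.
Need 25ⁿ ≥ 99 ÷ (13/74975) = 7422525/13.
25⁴ = 390625 falls short of 7422525/13 but 25⁵ = 9765625 reaches it, so n = 5.

5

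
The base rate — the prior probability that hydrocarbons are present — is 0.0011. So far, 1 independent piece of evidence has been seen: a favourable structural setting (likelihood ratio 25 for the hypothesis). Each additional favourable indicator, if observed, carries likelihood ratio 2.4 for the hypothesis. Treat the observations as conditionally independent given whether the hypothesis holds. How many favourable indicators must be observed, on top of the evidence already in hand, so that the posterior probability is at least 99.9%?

12

Prior odds = 0.0011/0.9989 = 11/9989.
Bayes factor of the evidence already in hand = 25.
Odds after that evidence = (11/9989) × 25 = 275/9989.
Target odds = 0.999/0.001 = 999.
Need 2.4ⁿ ≥ 999 ÷ (275/9989) = 9979011/275.
2.4¹¹ ≈15216.8 falls short of 9979011/275 but 2.4¹² ≈36520.3 reaches it, so n = 12.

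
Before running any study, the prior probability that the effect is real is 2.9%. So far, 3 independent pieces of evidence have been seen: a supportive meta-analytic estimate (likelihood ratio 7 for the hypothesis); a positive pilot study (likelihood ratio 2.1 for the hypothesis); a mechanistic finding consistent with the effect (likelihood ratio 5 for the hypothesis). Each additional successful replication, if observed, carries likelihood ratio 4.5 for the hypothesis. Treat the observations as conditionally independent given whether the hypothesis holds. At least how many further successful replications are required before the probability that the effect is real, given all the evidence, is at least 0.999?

5

Prior odds = 0.029/0.971 = 29/971.
Combined Bayes factor of the evidence already in hand = 7 × 2.1 × 5 = 73.5.
Odds after that evidence = (29/971) × 73.5 = 4263/1942.
Target odds = 0.999/0.001 = 999.
Need 4.5ⁿ ≥ 999 ÷ (4263/1942) = 646686/1421.
4.5⁴ = 410.0625 falls short of 646686/1421 but 4.5⁵ = 1845.28125 reaches it, so n = 5.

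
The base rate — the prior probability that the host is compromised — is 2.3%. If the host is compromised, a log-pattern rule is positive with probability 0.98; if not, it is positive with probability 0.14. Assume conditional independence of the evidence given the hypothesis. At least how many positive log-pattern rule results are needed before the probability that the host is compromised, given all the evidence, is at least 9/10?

4

Prior odds = 0.023/0.977 = 23/977.
Likelihood ratio of a positive = 0.98/0.14 = 7.
Target odds: 0.9 ÷ 0.1 = 9.
Need (23/977) × 7ⁿ ≥ 9, i.e. 7ⁿ ≥ 8793/23.
7³ = 343 falls short of 8793/23 but 7⁴ = 2401 reaches it, so n = 4.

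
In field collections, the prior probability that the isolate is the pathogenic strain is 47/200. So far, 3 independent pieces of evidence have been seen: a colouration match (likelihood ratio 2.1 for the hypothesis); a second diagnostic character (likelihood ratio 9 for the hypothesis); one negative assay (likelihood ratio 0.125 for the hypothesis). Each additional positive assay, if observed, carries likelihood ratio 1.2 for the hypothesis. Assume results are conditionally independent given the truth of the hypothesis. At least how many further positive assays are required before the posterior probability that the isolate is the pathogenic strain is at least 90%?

Prior odds = 0.235/0.765 = 47/153.
Combined Bayes factor of the evidence already in hand = 2.1 × 9 × 0.125 = 2.3625.
Odds after that evidence = (47/153) × 2.3625 = 987/1360.
Target odds = 0.9/0.1 = 9.
Need 1.2ⁿ ≥ 9 ÷ (987/1360) = 4080/329.
1.2¹³ ≈10.6993 falls short of 4080/329 but 1.2¹⁴ ≈12.8392 reaches it, so n = 14.

14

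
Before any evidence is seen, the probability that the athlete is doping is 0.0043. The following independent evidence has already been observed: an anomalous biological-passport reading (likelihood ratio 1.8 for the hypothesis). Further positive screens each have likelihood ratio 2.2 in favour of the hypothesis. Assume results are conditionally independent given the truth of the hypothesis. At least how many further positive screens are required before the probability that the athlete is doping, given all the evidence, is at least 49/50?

12

Prior odds = 0.0043/0.9957 = 43/9957.
Bayes factor of the evidence already in hand = 1.8.
Odds after that evidence = (43/9957) × 1.8 = 129/16595.
Target odds = 0.98/0.02 = 49.
Need 2.2ⁿ ≥ 49 ÷ (129/16595) = 813155/129.
2.2¹¹ ≈5843.18 falls short of 813155/129 but 2.2¹² ≈12855 reaches it, so n = 12.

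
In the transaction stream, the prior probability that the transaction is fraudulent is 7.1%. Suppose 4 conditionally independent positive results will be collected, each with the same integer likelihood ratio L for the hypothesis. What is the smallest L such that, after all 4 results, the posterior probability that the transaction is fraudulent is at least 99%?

6

Prior odds = 0.071/0.929 = 71/929.
Target odds = 0.99/0.01 = 99.
Need L⁴ ≥ 99 ÷ (71/929) = 91971/71.
5⁴ = 625 < 91971/71 ≤ 1296 = 6⁴, so L = 6.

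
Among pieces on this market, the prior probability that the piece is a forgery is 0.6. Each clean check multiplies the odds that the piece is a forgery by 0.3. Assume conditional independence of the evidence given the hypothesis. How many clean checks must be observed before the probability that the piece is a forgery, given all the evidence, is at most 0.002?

6

Prior odds: 0.6 ÷ 0.4 = 1.5.
Likelihood ratio per clean check = 0.3.
Target odds: 0.002 ÷ 0.998 = 1/499.
Need 1.5 × 0.3ⁿ ≤ 1/499, i.e. 0.3ⁿ ≤ 2/1497.
0.3⁵ = 243/100000 is still above 2/1497 but 0.3⁶ = 729/1000000 is at or below it, so n = 6.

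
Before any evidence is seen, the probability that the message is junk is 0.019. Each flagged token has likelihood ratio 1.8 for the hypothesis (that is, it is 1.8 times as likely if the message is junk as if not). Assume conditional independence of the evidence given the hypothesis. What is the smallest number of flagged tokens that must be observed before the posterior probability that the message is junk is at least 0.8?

10

Prior odds: 0.019 ÷ 0.981 = 19/981.
Likelihood ratio per flagged token = 1.8.
Target posterior odds = 0.8/0.2 = 4.
Need (19/981) × 1.8ⁿ ≥ 4, i.e. 1.8ⁿ ≥ 3924/19.
1.8⁹ = 387420489/1953125 falls short of 3924/19 but 1.8¹⁰ ≈357.047 reaches it, so n = 10.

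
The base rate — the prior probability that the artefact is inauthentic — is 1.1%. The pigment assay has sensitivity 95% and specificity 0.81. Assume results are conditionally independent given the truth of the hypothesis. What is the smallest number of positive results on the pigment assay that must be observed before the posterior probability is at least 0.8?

Prior odds: 0.011 ÷ 0.989 = 11/989.
False-positive rate = 1 − 0.81 = 0.19; likelihood ratio of a positive = 0.95/0.19 = 5.
Target posterior odds = 0.8/0.2 = 4.
Need (11/989) × 5ⁿ ≥ 4, i.e. 5ⁿ ≥ 3956/11.
5³ = 125 falls short of 3956/11 but 5⁴ = 625 reaches it, so n = 4.

4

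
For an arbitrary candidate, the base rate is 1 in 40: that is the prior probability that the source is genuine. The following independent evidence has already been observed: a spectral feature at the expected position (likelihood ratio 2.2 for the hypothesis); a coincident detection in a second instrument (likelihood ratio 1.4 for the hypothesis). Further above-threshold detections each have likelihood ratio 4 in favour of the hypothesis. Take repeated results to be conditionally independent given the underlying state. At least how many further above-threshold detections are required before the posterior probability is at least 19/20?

Prior odds = 0.025/0.975 = 1/39.
Combined Bayes factor of the evidence already in hand = 2.2 × 1.4 = 3.08.
Odds after that evidence = (1/39) × 3.08 = 77/975.
Target odds = 0.95/0.05 = 19.
Need 4ⁿ ≥ 19 ÷ (77/975) = 18525/77.
4³ = 64 falls short of 18525/77 but 4⁴ = 256 reaches it, so n = 4.

4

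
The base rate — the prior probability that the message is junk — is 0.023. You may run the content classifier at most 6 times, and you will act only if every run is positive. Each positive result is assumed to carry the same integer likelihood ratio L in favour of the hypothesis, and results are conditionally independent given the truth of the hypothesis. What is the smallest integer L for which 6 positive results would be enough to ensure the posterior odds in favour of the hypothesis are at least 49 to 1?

Prior odds = 0.023/0.977 = 23/977.
Target odds = 49.
Need L⁶ ≥ 49 ÷ (23/977) = 47873/23.
3⁶ = 729 < 47873/23 ≤ 4096 = 4⁶, so L = 4.

4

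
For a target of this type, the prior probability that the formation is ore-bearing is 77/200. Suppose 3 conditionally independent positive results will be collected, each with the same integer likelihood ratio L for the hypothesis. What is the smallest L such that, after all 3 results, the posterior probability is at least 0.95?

Prior odds = 0.385/0.615 = 77/123.
Target odds = 0.95/0.05 = 19.
Need L³ ≥ 19 ÷ (77/123) = 2337/77.
3³ = 27 < 2337/77 ≤ 64 = 4³, so L = 4.

4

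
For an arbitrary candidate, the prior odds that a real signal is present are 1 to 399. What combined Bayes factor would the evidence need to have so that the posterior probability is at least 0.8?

Prior odds = 1/399.
Target odds = 0.8/0.2 = 4.
Required Bayes factor = 4 ÷ (1/399) = 1596.

1596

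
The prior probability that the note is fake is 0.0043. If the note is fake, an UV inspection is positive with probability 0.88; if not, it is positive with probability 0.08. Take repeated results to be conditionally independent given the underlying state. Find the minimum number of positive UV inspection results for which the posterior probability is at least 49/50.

Prior odds: 0.0043 ÷ 0.9957 = 43/9957.
Likelihood ratio of a positive = 0.88/0.08 = 11.
Target posterior odds = 0.98/0.02 = 49.
Require 11ⁿ ≥ 49 ÷ (43/9957) = 487893/43.
11³ = 1331 falls short of 487893/43 but 11⁴ = 14641 reaches it, so n = 4.

4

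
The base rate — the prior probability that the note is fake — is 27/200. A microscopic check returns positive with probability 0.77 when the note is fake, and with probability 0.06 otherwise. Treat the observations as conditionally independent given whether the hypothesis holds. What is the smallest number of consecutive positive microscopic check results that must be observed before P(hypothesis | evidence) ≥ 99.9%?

4

Prior odds = 0.135/0.865 = 27/173.
Likelihood ratio of a positive result = 0.77/0.06 = 77/6.
Target odds: 0.999 ÷ 0.001 = 999.
Require (77/6)ⁿ ≥ 999 ÷ (27/173) = 6401.
(77/6)³ = 456533/216 falls short of 6401 but (77/6)⁴ = 35153041/1296 reaches it, so n = 4.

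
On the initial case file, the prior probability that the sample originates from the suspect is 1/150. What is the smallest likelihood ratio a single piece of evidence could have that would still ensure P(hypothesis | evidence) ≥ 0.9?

Prior odds = (1/150)/(149/150) = 1/149.
Target odds = 0.9/0.1 = 9.
Required Bayes factor = 9 ÷ (1/149) = 1341.

1341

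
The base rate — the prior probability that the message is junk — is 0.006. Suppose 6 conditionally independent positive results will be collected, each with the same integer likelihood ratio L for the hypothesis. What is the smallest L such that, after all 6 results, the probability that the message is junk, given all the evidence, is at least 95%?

4

Prior odds = 0.006/0.994 = 3/497.
Target odds = 0.95/0.05 = 19.
Need L⁶ ≥ 19 ÷ (3/497) = 9443/3.
3⁶ = 729 < 9443/3 ≤ 4096 = 4⁶, so L = 4.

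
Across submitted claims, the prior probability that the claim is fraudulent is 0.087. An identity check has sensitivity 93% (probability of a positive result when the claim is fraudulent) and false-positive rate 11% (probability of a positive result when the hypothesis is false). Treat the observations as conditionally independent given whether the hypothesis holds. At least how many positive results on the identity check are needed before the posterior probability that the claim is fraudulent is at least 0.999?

5

Prior odds = 0.087/0.913 = 87/913.
Likelihood ratio of a positive result = 0.93/0.11 = 93/11.
Target odds: 0.999 ÷ 0.001 = 999.
Require (93/11)ⁿ ≥ 999 ÷ (87/913) = 304029/29.
(93/11)⁴ = 74805201/14641 falls short of 304029/29 but (93/11)⁵ ≈43196.8 reaches it, so n = 5.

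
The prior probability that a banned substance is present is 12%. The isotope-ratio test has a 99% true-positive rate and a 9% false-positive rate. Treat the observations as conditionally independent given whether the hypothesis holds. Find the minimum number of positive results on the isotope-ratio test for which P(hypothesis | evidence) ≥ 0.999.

4

Prior odds: 0.12 ÷ 0.88 = 3/22.
Likelihood ratio of a positive result = 0.99/0.09 = 11.
Target odds: 0.999 ÷ 0.001 = 999.
Need (3/22) × 11ⁿ ≥ 999, i.e. 11ⁿ ≥ 7326.
11³ = 1331 falls short of 7326 but 11⁴ = 14641 reaches it, so n = 4.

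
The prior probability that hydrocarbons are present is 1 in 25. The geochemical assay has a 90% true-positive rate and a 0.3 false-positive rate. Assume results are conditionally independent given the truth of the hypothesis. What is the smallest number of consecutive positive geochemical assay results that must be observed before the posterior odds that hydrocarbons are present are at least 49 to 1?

Prior odds: 0.04 ÷ 0.96 = 1/24.
Likelihood ratio of a positive result = 0.9/0.3 = 3.
Target odds = 49.
Need (1/24) × 3ⁿ ≥ 49, i.e. 3ⁿ ≥ 1176.
3⁶ = 729 falls short of 1176 but 3⁷ = 2187 reaches it, so n = 7.

7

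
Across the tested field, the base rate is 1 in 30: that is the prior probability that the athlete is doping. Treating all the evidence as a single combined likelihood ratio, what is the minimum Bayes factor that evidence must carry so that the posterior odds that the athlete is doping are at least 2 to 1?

58

Prior odds = (1/30)/(29/30) = 1/29.
Target odds = 2.
Required Bayes factor = 2 ÷ (1/29) = 58.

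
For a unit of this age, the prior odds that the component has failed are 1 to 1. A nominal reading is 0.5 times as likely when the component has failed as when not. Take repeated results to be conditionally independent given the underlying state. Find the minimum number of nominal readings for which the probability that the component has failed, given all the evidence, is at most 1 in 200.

8

Prior odds = 1.
Likelihood ratio per nominal reading = 0.5.
Target posterior odds = 0.005/0.995 = 1/199.
Need 1 × 0.5ⁿ ≤ 1/199, i.e. 0.5ⁿ ≤ 1/199.
0.5⁷ = 0.0078125 is still above 1/199 but 0.5⁸ = 0.00390625 is at or below it, so n = 8.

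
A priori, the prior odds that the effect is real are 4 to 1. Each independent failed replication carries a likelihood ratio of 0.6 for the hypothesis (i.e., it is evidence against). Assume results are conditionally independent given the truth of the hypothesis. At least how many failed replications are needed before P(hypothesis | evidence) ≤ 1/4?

5

Prior odds = 4.
Likelihood ratio per failed replication = 0.6.
Target odds: 0.25 ÷ 0.75 = 1/3.
Require 0.6ⁿ ≤ 1/3 ÷ 4 = 1/12.
0.6⁴ = 0.1296 is still above 1/12 but 0.6⁵ = 0.07776 is at or below it, so n = 5.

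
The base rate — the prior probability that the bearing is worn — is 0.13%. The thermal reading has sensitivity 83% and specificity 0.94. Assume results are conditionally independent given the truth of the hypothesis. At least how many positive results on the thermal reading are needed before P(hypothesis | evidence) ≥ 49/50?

5

Prior odds: 0.0013 ÷ 0.9987 = 13/9987.
False-positive rate = 1 − 0.94 = 0.06; likelihood ratio of a positive = 0.83/0.06 = 83/6.
Target posterior odds = 0.98/0.02 = 49.
Require (83/6)ⁿ ≥ 49 ÷ (13/9987) = 489363/13.
(83/6)⁴ = 47458321/1296 falls short of 489363/13 but (83/6)⁵ ≈506564 reaches it, so n = 5.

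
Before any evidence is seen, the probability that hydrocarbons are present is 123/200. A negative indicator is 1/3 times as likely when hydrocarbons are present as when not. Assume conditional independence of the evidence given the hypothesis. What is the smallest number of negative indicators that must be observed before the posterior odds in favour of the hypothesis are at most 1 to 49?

4

Prior odds: 0.615 ÷ 0.385 = 123/77.
Likelihood ratio per negative indicator = 1/3.
Target odds = 1/49.
Require (1/3)ⁿ ≤ 1/49 ÷ (123/77) = 11/861.
(1/3)³ = 1/27 is still above 11/861 but (1/3)⁴ = 1/81 is at or below it, so n = 4.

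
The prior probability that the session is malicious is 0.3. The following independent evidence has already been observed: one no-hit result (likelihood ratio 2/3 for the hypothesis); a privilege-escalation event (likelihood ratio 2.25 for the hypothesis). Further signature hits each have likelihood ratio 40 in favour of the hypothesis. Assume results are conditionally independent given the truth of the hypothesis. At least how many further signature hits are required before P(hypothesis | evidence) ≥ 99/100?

Prior odds = 0.3/0.7 = 3/7.
Combined Bayes factor of the evidence already in hand = (2/3) × 2.25 = 1.5.
Odds after that evidence = (3/7) × 1.5 = 9/14.
Target odds = 0.99/0.01 = 99.
Need 40ⁿ ≥ 99 ÷ (9/14) = 154.
40¹ = 40 falls short of 154 but 40² = 1600 reaches it, so n = 2.

2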